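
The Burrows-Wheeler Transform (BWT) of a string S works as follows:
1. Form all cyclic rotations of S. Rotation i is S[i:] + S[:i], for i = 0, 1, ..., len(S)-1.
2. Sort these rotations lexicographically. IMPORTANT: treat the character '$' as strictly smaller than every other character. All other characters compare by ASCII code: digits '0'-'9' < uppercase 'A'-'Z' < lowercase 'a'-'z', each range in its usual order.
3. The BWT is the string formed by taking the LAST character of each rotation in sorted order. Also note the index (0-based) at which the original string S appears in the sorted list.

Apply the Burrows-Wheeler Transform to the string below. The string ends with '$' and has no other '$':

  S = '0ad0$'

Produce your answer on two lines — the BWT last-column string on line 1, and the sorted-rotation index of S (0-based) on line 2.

All 5 rotations (rotation i = S[i:]+S[:i]):
  rot[0] = 0ad0$
  rot[1] = ad0$0
  rot[2] = d0$0a
  rot[3] = 0$0ad
  rot[4] = $0ad0
Sorted (with $ < everything):
  sorted[0] = $0ad0  (last char: '0')
  sorted[1] = 0$0ad  (last char: 'd')
  sorted[2] = 0ad0$  (last char: '$')
  sorted[3] = ad0$0  (last char: '0')
  sorted[4] = d0$0a  (last char: 'a')
Last column: 0d$0a
Original string S is at sorted index 2

Answer: 0d$0a
2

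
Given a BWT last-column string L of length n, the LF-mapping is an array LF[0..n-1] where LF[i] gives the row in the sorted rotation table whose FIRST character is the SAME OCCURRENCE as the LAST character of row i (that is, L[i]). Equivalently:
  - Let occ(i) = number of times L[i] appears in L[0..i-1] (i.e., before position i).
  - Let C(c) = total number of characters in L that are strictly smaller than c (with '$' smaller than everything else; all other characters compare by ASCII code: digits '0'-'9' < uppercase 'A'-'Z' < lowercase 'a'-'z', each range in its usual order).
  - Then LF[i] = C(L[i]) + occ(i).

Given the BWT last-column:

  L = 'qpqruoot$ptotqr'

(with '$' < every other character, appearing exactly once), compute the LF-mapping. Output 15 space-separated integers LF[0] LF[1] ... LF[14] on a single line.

Char counts: '$':1, 'o':3, 'p':2, 'q':3, 'r':2, 't':3, 'u':1
C (first-col start): C('$')=0, C('o')=1, C('p')=4, C('q')=6, C('r')=9, C('t')=11, C('u')=14
L[0]='q': occ=0, LF[0]=C('q')+0=6+0=6
L[1]='p': occ=0, LF[1]=C('p')+0=4+0=4
L[2]='q': occ=1, LF[2]=C('q')+1=6+1=7
L[3]='r': occ=0, LF[3]=C('r')+0=9+0=9
L[4]='u': occ=0, LF[4]=C('u')+0=14+0=14
L[5]='o': occ=0, LF[5]=C('o')+0=1+0=1
L[6]='o': occ=1, LF[6]=C('o')+1=1+1=2
L[7]='t': occ=0, LF[7]=C('t')+0=11+0=11
L[8]='$': occ=0, LF[8]=C('$')+0=0+0=0
L[9]='p': occ=1, LF[9]=C('p')+1=4+1=5
L[10]='t': occ=1, LF[10]=C('t')+1=11+1=12
L[11]='o': occ=2, LF[11]=C('o')+2=1+2=3
L[12]='t': occ=2, LF[12]=C('t')+2=11+2=13
L[13]='q': occ=2, LF[13]=C('q')+2=6+2=8
L[14]='r': occ=1, LF[14]=C('r')+1=9+1=10

Answer: 6 4 7 9 14 1 2 11 0 5 12 3 13 8 10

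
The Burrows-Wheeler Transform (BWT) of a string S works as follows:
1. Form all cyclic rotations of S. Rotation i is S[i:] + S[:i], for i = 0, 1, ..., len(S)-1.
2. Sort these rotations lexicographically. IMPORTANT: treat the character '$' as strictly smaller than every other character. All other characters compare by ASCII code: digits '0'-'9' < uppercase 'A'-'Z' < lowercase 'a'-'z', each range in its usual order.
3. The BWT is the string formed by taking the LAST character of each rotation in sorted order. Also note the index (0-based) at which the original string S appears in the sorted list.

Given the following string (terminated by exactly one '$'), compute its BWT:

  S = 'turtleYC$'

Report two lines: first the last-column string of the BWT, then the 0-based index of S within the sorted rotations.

Answer: CYeltur$t
7

Derivation:
All 9 rotations (rotation i = S[i:]+S[:i]):
  rot[0] = turtleYC$
  rot[1] = urtleYC$t
  rot[2] = rtleYC$tu
  rot[3] = tleYC$tur
  rot[4] = leYC$turt
  rot[5] = eYC$turtl
  rot[6] = YC$turtle
  rot[7] = C$turtleY
  rot[8] = $turtleYC
Sorted (with $ < everything):
  sorted[0] = $turtleYC  (last char: 'C')
  sorted[1] = C$turtleY  (last char: 'Y')
  sorted[2] = YC$turtle  (last char: 'e')
  sorted[3] = eYC$turtl  (last char: 'l')
  sorted[4] = leYC$turt  (last char: 't')
  sorted[5] = rtleYC$tu  (last char: 'u')
  sorted[6] = tleYC$tur  (last char: 'r')
  sorted[7] = turtleYC$  (last char: '$')
  sorted[8] = urtleYC$t  (last char: 't')
Last column: CYeltur$t
Original string S is at sorted index 7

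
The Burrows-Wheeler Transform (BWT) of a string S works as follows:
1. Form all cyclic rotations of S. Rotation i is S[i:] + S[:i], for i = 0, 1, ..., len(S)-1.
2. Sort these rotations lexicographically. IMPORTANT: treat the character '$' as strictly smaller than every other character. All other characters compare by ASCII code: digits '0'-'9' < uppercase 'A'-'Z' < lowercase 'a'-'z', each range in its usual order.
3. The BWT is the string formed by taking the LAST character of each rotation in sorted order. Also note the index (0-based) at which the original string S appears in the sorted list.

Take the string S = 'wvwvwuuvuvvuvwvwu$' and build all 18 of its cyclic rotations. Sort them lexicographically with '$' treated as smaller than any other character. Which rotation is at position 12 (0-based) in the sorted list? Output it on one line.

Answer: vwvwuuvuvvuvwvwu$w

Derivation:
All 18 rotations (rotation i = S[i:]+S[:i]):
  rot[0] = wvwvwuuvuvvuvwvwu$
  rot[1] = vwvwuuvuvvuvwvwu$w
  rot[2] = wvwuuvuvvuvwvwu$wv
  rot[3] = vwuuvuvvuvwvwu$wvw
  rot[4] = wuuvuvvuvwvwu$wvwv
  rot[5] = uuvuvvuvwvwu$wvwvw
  rot[6] = uvuvvuvwvwu$wvwvwu
  rot[7] = vuvvuvwvwu$wvwvwuu
  rot[8] = uvvuvwvwu$wvwvwuuv
  rot[9] = vvuvwvwu$wvwvwuuvu
  rot[10] = vuvwvwu$wvwvwuuvuv
  rot[11] = uvwvwu$wvwvwuuvuvv
  rot[12] = vwvwu$wvwvwuuvuvvu
  rot[13] = wvwu$wvwvwuuvuvvuv
  rot[14] = vwu$wvwvwuuvuvvuvw
  rot[15] = wu$wvwvwuuvuvvuvwv
  rot[16] = u$wvwvwuuvuvvuvwvw
  rot[17] = $wvwvwuuvuvvuvwvwu
Sorted (with $ < everything):
  sorted[0] = $wvwvwuuvuvvuvwvwu
  sorted[1] = u$wvwvwuuvuvvuvwvw
  sorted[2] = uuvuvvuvwvwu$wvwvw
  sorted[3] = uvuvvuvwvwu$wvwvwu
  sorted[4] = uvvuvwvwu$wvwvwuuv
  sorted[5] = uvwvwu$wvwvwuuvuvv
  sorted[6] = vuvvuvwvwu$wvwvwuu
  sorted[7] = vuvwvwu$wvwvwuuvuv
  sorted[8] = vvuvwvwu$wvwvwuuvu
  sorted[9] = vwu$wvwvwuuvuvvuvw
  sorted[10] = vwuuvuvvuvwvwu$wvw
  sorted[11] = vwvwu$wvwvwuuvuvvu
  sorted[12] = vwvwuuvuvvuvwvwu$w
  sorted[13] = wu$wvwvwuuvuvvuvwv
  sorted[14] = wuuvuvvuvwvwu$wvwv
  sorted[15] = wvwu$wvwvwuuvuvvuv
  sorted[16] = wvwuuvuvvuvwvwu$wv
  sorted[17] = wvwvwuuvuvvuvwvwu$
sorted[12] = vwvwuuvuvvuvwvwu$w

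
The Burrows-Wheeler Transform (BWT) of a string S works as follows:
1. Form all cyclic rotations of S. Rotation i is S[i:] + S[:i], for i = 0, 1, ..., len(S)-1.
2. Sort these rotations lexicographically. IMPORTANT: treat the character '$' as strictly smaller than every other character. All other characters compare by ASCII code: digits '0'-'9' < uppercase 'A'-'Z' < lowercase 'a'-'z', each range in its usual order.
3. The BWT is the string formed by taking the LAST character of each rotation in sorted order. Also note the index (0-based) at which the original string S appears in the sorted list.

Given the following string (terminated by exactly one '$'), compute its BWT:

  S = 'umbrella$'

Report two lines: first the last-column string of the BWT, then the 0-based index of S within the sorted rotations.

All 9 rotations (rotation i = S[i:]+S[:i]):
  rot[0] = umbrella$
  rot[1] = mbrella$u
  rot[2] = brella$um
  rot[3] = rella$umb
  rot[4] = ella$umbr
  rot[5] = lla$umbre
  rot[6] = la$umbrel
  rot[7] = a$umbrell
  rot[8] = $umbrella
Sorted (with $ < everything):
  sorted[0] = $umbrella  (last char: 'a')
  sorted[1] = a$umbrell  (last char: 'l')
  sorted[2] = brella$um  (last char: 'm')
  sorted[3] = ella$umbr  (last char: 'r')
  sorted[4] = la$umbrel  (last char: 'l')
  sorted[5] = lla$umbre  (last char: 'e')
  sorted[6] = mbrella$u  (last char: 'u')
  sorted[7] = rella$umb  (last char: 'b')
  sorted[8] = umbrella$  (last char: '$')
Last column: almrleub$
Original string S is at sorted index 8

Answer: almrleub$
8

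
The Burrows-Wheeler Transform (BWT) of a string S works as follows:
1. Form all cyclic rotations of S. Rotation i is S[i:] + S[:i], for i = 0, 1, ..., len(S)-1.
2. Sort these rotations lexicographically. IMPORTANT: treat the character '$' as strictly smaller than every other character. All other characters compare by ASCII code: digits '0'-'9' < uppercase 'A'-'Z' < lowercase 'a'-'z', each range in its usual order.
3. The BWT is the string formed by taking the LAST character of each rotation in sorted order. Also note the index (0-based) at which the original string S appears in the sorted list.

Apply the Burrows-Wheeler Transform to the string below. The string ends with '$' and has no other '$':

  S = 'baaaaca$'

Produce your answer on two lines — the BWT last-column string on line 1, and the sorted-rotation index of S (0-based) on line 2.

All 8 rotations (rotation i = S[i:]+S[:i]):
  rot[0] = baaaaca$
  rot[1] = aaaaca$b
  rot[2] = aaaca$ba
  rot[3] = aaca$baa
  rot[4] = aca$baaa
  rot[5] = ca$baaaa
  rot[6] = a$baaaac
  rot[7] = $baaaaca
Sorted (with $ < everything):
  sorted[0] = $baaaaca  (last char: 'a')
  sorted[1] = a$baaaac  (last char: 'c')
  sorted[2] = aaaaca$b  (last char: 'b')
  sorted[3] = aaaca$ba  (last char: 'a')
  sorted[4] = aaca$baa  (last char: 'a')
  sorted[5] = aca$baaa  (last char: 'a')
  sorted[6] = baaaaca$  (last char: '$')
  sorted[7] = ca$baaaa  (last char: 'a')
Last column: acbaaa$a
Original string S is at sorted index 6

Answer: acbaaa$a
6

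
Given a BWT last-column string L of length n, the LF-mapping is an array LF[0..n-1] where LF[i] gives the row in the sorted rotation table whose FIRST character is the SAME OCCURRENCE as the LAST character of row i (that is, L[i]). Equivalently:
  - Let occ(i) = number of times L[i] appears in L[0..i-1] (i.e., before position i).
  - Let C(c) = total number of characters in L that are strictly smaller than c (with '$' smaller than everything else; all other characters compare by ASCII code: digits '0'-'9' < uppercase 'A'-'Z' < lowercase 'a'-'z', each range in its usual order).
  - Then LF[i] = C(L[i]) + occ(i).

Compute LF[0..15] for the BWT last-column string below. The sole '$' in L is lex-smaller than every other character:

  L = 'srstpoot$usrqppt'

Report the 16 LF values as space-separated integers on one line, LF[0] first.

Answer: 9 7 10 12 3 1 2 13 0 15 11 8 6 4 5 14

Derivation:
Char counts: '$':1, 'o':2, 'p':3, 'q':1, 'r':2, 's':3, 't':3, 'u':1
C (first-col start): C('$')=0, C('o')=1, C('p')=3, C('q')=6, C('r')=7, C('s')=9, C('t')=12, C('u')=15
L[0]='s': occ=0, LF[0]=C('s')+0=9+0=9
L[1]='r': occ=0, LF[1]=C('r')+0=7+0=7
L[2]='s': occ=1, LF[2]=C('s')+1=9+1=10
L[3]='t': occ=0, LF[3]=C('t')+0=12+0=12
L[4]='p': occ=0, LF[4]=C('p')+0=3+0=3
L[5]='o': occ=0, LF[5]=C('o')+0=1+0=1
L[6]='o': occ=1, LF[6]=C('o')+1=1+1=2
L[7]='t': occ=1, LF[7]=C('t')+1=12+1=13
L[8]='$': occ=0, LF[8]=C('$')+0=0+0=0
L[9]='u': occ=0, LF[9]=C('u')+0=15+0=15
L[10]='s': occ=2, LF[10]=C('s')+2=9+2=11
L[11]='r': occ=1, LF[11]=C('r')+1=7+1=8
L[12]='q': occ=0, LF[12]=C('q')+0=6+0=6
L[13]='p': occ=1, LF[13]=C('p')+1=3+1=4
L[14]='p': occ=2, LF[14]=C('p')+2=3+2=5
L[15]='t': occ=2, LF[15]=C('t')+2=12+2=14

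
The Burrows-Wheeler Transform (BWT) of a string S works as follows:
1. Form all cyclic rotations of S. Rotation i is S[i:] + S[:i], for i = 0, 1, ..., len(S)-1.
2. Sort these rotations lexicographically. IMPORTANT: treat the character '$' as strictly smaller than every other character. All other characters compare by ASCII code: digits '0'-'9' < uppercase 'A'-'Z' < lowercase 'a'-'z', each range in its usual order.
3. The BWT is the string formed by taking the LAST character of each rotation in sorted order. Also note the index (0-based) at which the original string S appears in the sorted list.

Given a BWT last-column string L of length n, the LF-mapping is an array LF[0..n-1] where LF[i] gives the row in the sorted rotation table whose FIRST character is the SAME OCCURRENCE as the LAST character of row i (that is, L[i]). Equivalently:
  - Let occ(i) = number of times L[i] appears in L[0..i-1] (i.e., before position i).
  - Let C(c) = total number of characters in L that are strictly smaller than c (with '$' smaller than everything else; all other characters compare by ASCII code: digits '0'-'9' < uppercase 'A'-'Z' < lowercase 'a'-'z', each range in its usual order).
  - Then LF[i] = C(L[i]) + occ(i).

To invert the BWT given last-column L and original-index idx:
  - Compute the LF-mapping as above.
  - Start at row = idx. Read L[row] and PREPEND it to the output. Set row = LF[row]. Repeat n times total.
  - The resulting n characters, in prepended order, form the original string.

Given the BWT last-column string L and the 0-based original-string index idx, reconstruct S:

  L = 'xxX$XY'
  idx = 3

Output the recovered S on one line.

LF mapping: 4 5 1 0 2 3
Walk LF starting at row 3, prepending L[row]:
  step 1: row=3, L[3]='$', prepend. Next row=LF[3]=0
  step 2: row=0, L[0]='x', prepend. Next row=LF[0]=4
  step 3: row=4, L[4]='X', prepend. Next row=LF[4]=2
  step 4: row=2, L[2]='X', prepend. Next row=LF[2]=1
  step 5: row=1, L[1]='x', prepend. Next row=LF[1]=5
  step 6: row=5, L[5]='Y', prepend. Next row=LF[5]=3
Reversed output: YxXXx$

Answer: YxXXx$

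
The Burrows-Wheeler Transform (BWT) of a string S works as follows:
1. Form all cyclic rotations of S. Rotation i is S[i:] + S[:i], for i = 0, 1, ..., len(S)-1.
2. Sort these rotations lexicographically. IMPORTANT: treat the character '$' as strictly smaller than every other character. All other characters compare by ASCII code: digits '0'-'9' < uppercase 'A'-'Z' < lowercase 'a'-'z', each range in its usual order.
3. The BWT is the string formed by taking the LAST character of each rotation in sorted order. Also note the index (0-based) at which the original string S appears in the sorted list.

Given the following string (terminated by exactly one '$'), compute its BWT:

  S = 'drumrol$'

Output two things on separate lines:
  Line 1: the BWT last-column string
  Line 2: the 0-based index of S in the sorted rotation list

Answer: l$ourmdr
1

Derivation:
All 8 rotations (rotation i = S[i:]+S[:i]):
  rot[0] = drumrol$
  rot[1] = rumrol$d
  rot[2] = umrol$dr
  rot[3] = mrol$dru
  rot[4] = rol$drum
  rot[5] = ol$drumr
  rot[6] = l$drumro
  rot[7] = $drumrol
Sorted (with $ < everything):
  sorted[0] = $drumrol  (last char: 'l')
  sorted[1] = drumrol$  (last char: '$')
  sorted[2] = l$drumro  (last char: 'o')
  sorted[3] = mrol$dru  (last char: 'u')
  sorted[4] = ol$drumr  (last char: 'r')
  sorted[5] = rol$drum  (last char: 'm')
  sorted[6] = rumrol$d  (last char: 'd')
  sorted[7] = umrol$dr  (last char: 'r')
Last column: l$ourmdr
Original string S is at sorted index 1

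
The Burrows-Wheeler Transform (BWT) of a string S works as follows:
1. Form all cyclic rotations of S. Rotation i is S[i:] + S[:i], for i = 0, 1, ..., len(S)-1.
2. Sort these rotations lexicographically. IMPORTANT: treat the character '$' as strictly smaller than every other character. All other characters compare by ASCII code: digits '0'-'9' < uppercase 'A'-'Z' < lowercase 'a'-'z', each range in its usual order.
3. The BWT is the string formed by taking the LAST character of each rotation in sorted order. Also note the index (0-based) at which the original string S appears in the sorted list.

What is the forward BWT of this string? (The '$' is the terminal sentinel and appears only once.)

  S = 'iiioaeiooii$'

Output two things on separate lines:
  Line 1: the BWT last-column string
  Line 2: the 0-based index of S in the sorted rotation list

Answer: ioaio$iieioi
5

Derivation:
All 12 rotations (rotation i = S[i:]+S[:i]):
  rot[0] = iiioaeiooii$
  rot[1] = iioaeiooii$i
  rot[2] = ioaeiooii$ii
  rot[3] = oaeiooii$iii
  rot[4] = aeiooii$iiio
  rot[5] = eiooii$iiioa
  rot[6] = iooii$iiioae
  rot[7] = ooii$iiioaei
  rot[8] = oii$iiioaeio
  rot[9] = ii$iiioaeioo
  rot[10] = i$iiioaeiooi
  rot[11] = $iiioaeiooii
Sorted (with $ < everything):
  sorted[0] = $iiioaeiooii  (last char: 'i')
  sorted[1] = aeiooii$iiio  (last char: 'o')
  sorted[2] = eiooii$iiioa  (last char: 'a')
  sorted[3] = i$iiioaeiooi  (last char: 'i')
  sorted[4] = ii$iiioaeioo  (last char: 'o')
  sorted[5] = iiioaeiooii$  (last char: '$')
  sorted[6] = iioaeiooii$i  (last char: 'i')
  sorted[7] = ioaeiooii$ii  (last char: 'i')
  sorted[8] = iooii$iiioae  (last char: 'e')
  sorted[9] = oaeiooii$iii  (last char: 'i')
  sorted[10] = oii$iiioaeio  (last char: 'o')
  sorted[11] = ooii$iiioaei  (last char: 'i')
Last column: ioaio$iieioi
Original string S is at sorted index 5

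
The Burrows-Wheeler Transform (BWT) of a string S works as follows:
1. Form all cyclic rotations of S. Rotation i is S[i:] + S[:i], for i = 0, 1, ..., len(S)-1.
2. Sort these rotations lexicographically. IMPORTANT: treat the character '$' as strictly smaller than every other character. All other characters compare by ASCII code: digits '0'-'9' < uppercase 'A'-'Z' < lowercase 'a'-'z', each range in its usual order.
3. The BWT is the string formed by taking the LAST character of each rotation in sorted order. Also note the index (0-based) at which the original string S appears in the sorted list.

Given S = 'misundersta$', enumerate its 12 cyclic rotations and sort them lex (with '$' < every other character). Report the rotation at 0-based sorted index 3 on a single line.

All 12 rotations (rotation i = S[i:]+S[:i]):
  rot[0] = misundersta$
  rot[1] = isundersta$m
  rot[2] = sundersta$mi
  rot[3] = understa$mis
  rot[4] = ndersta$misu
  rot[5] = dersta$misun
  rot[6] = ersta$misund
  rot[7] = rsta$misunde
  rot[8] = sta$misunder
  rot[9] = ta$misunders
  rot[10] = a$misunderst
  rot[11] = $misundersta
Sorted (with $ < everything):
  sorted[0] = $misundersta
  sorted[1] = a$misunderst
  sorted[2] = dersta$misun
  sorted[3] = ersta$misund
  sorted[4] = isundersta$m
  sorted[5] = misundersta$
  sorted[6] = ndersta$misu
  sorted[7] = rsta$misunde
  sorted[8] = sta$misunder
  sorted[9] = sundersta$mi
  sorted[10] = ta$misunders
  sorted[11] = understa$mis
sorted[3] = ersta$misund

Answer: ersta$misund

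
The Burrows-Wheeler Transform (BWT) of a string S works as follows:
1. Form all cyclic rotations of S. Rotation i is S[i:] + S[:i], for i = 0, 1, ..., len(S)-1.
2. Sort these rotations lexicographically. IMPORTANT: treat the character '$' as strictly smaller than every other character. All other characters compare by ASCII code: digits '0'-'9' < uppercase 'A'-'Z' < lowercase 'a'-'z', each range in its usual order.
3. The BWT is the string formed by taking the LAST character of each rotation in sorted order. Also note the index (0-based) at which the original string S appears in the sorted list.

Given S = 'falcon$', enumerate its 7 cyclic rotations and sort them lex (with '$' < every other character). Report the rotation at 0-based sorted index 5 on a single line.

All 7 rotations (rotation i = S[i:]+S[:i]):
  rot[0] = falcon$
  rot[1] = alcon$f
  rot[2] = lcon$fa
  rot[3] = con$fal
  rot[4] = on$falc
  rot[5] = n$falco
  rot[6] = $falcon
Sorted (with $ < everything):
  sorted[0] = $falcon
  sorted[1] = alcon$f
  sorted[2] = con$fal
  sorted[3] = falcon$
  sorted[4] = lcon$fa
  sorted[5] = n$falco
  sorted[6] = on$falc
sorted[5] = n$falco

Answer: n$falco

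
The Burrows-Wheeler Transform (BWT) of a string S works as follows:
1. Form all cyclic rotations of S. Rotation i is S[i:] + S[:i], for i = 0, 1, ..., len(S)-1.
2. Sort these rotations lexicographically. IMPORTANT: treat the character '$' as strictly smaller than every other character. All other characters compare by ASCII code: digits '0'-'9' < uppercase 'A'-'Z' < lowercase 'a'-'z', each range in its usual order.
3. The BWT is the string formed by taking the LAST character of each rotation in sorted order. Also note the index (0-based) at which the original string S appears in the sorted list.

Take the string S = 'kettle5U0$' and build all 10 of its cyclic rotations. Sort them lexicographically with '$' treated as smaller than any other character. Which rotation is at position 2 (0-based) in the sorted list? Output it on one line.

Answer: 5U0$kettle

Derivation:
All 10 rotations (rotation i = S[i:]+S[:i]):
  rot[0] = kettle5U0$
  rot[1] = ettle5U0$k
  rot[2] = ttle5U0$ke
  rot[3] = tle5U0$ket
  rot[4] = le5U0$kett
  rot[5] = e5U0$kettl
  rot[6] = 5U0$kettle
  rot[7] = U0$kettle5
  rot[8] = 0$kettle5U
  rot[9] = $kettle5U0
Sorted (with $ < everything):
  sorted[0] = $kettle5U0
  sorted[1] = 0$kettle5U
  sorted[2] = 5U0$kettle
  sorted[3] = U0$kettle5
  sorted[4] = e5U0$kettl
  sorted[5] = ettle5U0$k
  sorted[6] = kettle5U0$
  sorted[7] = le5U0$kett
  sorted[8] = tle5U0$ket
  sorted[9] = ttle5U0$ke
sorted[2] = 5U0$kettle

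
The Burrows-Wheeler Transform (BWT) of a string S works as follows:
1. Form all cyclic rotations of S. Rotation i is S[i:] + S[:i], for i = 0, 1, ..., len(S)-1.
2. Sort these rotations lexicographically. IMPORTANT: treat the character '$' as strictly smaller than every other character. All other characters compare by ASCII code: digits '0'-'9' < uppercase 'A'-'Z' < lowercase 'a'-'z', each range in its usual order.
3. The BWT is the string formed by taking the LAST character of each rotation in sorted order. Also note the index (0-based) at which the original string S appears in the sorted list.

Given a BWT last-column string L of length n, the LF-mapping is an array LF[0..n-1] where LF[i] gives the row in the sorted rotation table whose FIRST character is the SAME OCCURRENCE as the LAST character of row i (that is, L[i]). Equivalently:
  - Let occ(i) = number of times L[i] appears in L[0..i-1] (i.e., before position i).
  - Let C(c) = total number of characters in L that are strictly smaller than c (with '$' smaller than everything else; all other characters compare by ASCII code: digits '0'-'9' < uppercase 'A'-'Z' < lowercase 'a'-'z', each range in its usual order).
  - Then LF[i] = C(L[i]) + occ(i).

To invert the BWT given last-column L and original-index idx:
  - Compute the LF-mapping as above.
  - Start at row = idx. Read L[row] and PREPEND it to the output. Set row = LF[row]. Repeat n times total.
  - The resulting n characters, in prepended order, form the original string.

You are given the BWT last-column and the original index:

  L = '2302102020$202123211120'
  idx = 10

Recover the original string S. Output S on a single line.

LF mapping: 12 21 1 13 7 2 14 3 15 4 0 16 5 17 8 18 22 19 9 10 11 20 6
Walk LF starting at row 10, prepending L[row]:
  step 1: row=10, L[10]='$', prepend. Next row=LF[10]=0
  step 2: row=0, L[0]='2', prepend. Next row=LF[0]=12
  step 3: row=12, L[12]='0', prepend. Next row=LF[12]=5
  step 4: row=5, L[5]='0', prepend. Next row=LF[5]=2
  step 5: row=2, L[2]='0', prepend. Next row=LF[2]=1
  step 6: row=1, L[1]='3', prepend. Next row=LF[1]=21
  step 7: row=21, L[21]='2', prepend. Next row=LF[21]=20
  step 8: row=20, L[20]='1', prepend. Next row=LF[20]=11
  step 9: row=11, L[11]='2', prepend. Next row=LF[11]=16
  step 10: row=16, L[16]='3', prepend. Next row=LF[16]=22
  step 11: row=22, L[22]='0', prepend. Next row=LF[22]=6
  step 12: row=6, L[6]='2', prepend. Next row=LF[6]=14
  step 13: row=14, L[14]='1', prepend. Next row=LF[14]=8
  step 14: row=8, L[8]='2', prepend. Next row=LF[8]=15
  step 15: row=15, L[15]='2', prepend. Next row=LF[15]=18
  step 16: row=18, L[18]='1', prepend. Next row=LF[18]=9
  step 17: row=9, L[9]='0', prepend. Next row=LF[9]=4
  step 18: row=4, L[4]='1', prepend. Next row=LF[4]=7
  step 19: row=7, L[7]='0', prepend. Next row=LF[7]=3
  step 20: row=3, L[3]='2', prepend. Next row=LF[3]=13
  step 21: row=13, L[13]='2', prepend. Next row=LF[13]=17
  step 22: row=17, L[17]='2', prepend. Next row=LF[17]=19
  step 23: row=19, L[19]='1', prepend. Next row=LF[19]=10
Reversed output: 1222010122120321230002$

Answer: 1222010122120321230002$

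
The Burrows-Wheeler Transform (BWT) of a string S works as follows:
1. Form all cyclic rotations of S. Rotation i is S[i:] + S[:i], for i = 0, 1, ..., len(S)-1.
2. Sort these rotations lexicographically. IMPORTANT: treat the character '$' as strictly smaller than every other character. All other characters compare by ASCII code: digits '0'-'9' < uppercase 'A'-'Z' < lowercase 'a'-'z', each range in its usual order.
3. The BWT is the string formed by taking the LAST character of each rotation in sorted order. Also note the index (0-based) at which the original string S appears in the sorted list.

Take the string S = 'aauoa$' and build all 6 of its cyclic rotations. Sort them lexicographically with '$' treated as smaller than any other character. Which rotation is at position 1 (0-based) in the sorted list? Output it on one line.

All 6 rotations (rotation i = S[i:]+S[:i]):
  rot[0] = aauoa$
  rot[1] = auoa$a
  rot[2] = uoa$aa
  rot[3] = oa$aau
  rot[4] = a$aauo
  rot[5] = $aauoa
Sorted (with $ < everything):
  sorted[0] = $aauoa
  sorted[1] = a$aauo
  sorted[2] = aauoa$
  sorted[3] = auoa$a
  sorted[4] = oa$aau
  sorted[5] = uoa$aa
sorted[1] = a$aauo

Answer: a$aauo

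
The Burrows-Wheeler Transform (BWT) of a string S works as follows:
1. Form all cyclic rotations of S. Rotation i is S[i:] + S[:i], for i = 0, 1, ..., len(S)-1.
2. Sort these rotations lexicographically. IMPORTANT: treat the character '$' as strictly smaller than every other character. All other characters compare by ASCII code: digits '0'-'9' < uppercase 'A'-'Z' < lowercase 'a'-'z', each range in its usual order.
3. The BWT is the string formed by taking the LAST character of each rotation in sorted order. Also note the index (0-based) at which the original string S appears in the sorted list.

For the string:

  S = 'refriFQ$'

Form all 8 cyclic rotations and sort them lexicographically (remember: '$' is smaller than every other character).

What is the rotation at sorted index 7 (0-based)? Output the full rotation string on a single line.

All 8 rotations (rotation i = S[i:]+S[:i]):
  rot[0] = refriFQ$
  rot[1] = efriFQ$r
  rot[2] = friFQ$re
  rot[3] = riFQ$ref
  rot[4] = iFQ$refr
  rot[5] = FQ$refri
  rot[6] = Q$refriF
  rot[7] = $refriFQ
Sorted (with $ < everything):
  sorted[0] = $refriFQ
  sorted[1] = FQ$refri
  sorted[2] = Q$refriF
  sorted[3] = efriFQ$r
  sorted[4] = friFQ$re
  sorted[5] = iFQ$refr
  sorted[6] = refriFQ$
  sorted[7] = riFQ$ref
sorted[7] = riFQ$ref

Answer: riFQ$ref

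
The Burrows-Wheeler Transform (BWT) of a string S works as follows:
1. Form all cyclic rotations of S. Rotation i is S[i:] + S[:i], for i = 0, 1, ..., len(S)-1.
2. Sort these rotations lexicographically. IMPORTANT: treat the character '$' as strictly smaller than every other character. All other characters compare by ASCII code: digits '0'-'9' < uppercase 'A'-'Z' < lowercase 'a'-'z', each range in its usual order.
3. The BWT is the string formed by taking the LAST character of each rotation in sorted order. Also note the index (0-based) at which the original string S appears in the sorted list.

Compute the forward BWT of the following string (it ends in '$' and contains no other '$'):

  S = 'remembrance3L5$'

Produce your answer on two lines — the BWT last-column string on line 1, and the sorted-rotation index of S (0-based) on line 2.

All 15 rotations (rotation i = S[i:]+S[:i]):
  rot[0] = remembrance3L5$
  rot[1] = emembrance3L5$r
  rot[2] = membrance3L5$re
  rot[3] = embrance3L5$rem
  rot[4] = mbrance3L5$reme
  rot[5] = brance3L5$remem
  rot[6] = rance3L5$rememb
  rot[7] = ance3L5$remembr
  rot[8] = nce3L5$remembra
  rot[9] = ce3L5$remembran
  rot[10] = e3L5$remembranc
  rot[11] = 3L5$remembrance
  rot[12] = L5$remembrance3
  rot[13] = 5$remembrance3L
  rot[14] = $remembrance3L5
Sorted (with $ < everything):
  sorted[0] = $remembrance3L5  (last char: '5')
  sorted[1] = 3L5$remembrance  (last char: 'e')
  sorted[2] = 5$remembrance3L  (last char: 'L')
  sorted[3] = L5$remembrance3  (last char: '3')
  sorted[4] = ance3L5$remembr  (last char: 'r')
  sorted[5] = brance3L5$remem  (last char: 'm')
  sorted[6] = ce3L5$remembran  (last char: 'n')
  sorted[7] = e3L5$remembranc  (last char: 'c')
  sorted[8] = embrance3L5$rem  (last char: 'm')
  sorted[9] = emembrance3L5$r  (last char: 'r')
  sorted[10] = mbrance3L5$reme  (last char: 'e')
  sorted[11] = membrance3L5$re  (last char: 'e')
  sorted[12] = nce3L5$remembra  (last char: 'a')
  sorted[13] = rance3L5$rememb  (last char: 'b')
  sorted[14] = remembrance3L5$  (last char: '$')
Last column: 5eL3rmncmreeab$
Original string S is at sorted index 14

Answer: 5eL3rmncmreeab$
14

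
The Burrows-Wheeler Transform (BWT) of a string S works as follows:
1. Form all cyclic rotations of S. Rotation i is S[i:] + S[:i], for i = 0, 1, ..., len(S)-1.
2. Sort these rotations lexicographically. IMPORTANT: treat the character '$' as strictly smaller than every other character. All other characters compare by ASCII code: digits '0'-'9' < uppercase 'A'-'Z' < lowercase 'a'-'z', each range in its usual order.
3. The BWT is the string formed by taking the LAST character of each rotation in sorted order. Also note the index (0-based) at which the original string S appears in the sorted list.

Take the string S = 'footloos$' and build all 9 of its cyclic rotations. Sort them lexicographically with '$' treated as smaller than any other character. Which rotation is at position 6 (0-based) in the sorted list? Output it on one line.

All 9 rotations (rotation i = S[i:]+S[:i]):
  rot[0] = footloos$
  rot[1] = ootloos$f
  rot[2] = otloos$fo
  rot[3] = tloos$foo
  rot[4] = loos$foot
  rot[5] = oos$footl
  rot[6] = os$footlo
  rot[7] = s$footloo
  rot[8] = $footloos
Sorted (with $ < everything):
  sorted[0] = $footloos
  sorted[1] = footloos$
  sorted[2] = loos$foot
  sorted[3] = oos$footl
  sorted[4] = ootloos$f
  sorted[5] = os$footlo
  sorted[6] = otloos$fo
  sorted[7] = s$footloo
  sorted[8] = tloos$foo
sorted[6] = otloos$fo

Answer: otloos$fo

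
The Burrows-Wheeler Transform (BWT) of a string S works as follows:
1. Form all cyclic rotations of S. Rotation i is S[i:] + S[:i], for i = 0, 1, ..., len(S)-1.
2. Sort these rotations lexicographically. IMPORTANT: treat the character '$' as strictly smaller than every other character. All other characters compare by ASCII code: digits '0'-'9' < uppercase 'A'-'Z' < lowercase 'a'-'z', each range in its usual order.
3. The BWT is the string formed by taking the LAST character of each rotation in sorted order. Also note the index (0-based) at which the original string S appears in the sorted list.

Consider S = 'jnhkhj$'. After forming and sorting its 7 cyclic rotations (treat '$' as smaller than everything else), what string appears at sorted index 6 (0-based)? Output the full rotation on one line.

All 7 rotations (rotation i = S[i:]+S[:i]):
  rot[0] = jnhkhj$
  rot[1] = nhkhj$j
  rot[2] = hkhj$jn
  rot[3] = khj$jnh
  rot[4] = hj$jnhk
  rot[5] = j$jnhkh
  rot[6] = $jnhkhj
Sorted (with $ < everything):
  sorted[0] = $jnhkhj
  sorted[1] = hj$jnhk
  sorted[2] = hkhj$jn
  sorted[3] = j$jnhkh
  sorted[4] = jnhkhj$
  sorted[5] = khj$jnh
  sorted[6] = nhkhj$j
sorted[6] = nhkhj$j

Answer: nhkhj$j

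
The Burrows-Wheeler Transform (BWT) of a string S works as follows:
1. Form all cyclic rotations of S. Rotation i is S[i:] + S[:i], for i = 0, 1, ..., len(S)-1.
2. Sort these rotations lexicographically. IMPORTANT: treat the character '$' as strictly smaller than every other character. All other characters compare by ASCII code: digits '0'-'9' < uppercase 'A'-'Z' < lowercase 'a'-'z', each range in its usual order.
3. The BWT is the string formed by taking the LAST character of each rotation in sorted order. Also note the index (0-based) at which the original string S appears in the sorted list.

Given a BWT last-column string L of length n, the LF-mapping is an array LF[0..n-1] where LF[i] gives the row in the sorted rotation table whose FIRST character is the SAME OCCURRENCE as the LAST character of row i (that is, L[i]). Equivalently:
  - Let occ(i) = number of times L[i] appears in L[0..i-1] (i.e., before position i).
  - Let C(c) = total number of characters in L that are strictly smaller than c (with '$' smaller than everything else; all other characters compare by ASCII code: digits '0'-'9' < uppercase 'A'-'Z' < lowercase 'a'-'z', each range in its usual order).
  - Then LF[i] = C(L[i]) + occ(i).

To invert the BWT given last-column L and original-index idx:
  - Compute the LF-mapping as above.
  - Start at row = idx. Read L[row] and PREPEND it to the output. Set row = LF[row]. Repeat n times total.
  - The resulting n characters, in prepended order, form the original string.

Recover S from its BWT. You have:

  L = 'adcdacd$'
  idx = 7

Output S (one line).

Answer: ddcacda$

Derivation:
LF mapping: 1 5 3 6 2 4 7 0
Walk LF starting at row 7, prepending L[row]:
  step 1: row=7, L[7]='$', prepend. Next row=LF[7]=0
  step 2: row=0, L[0]='a', prepend. Next row=LF[0]=1
  step 3: row=1, L[1]='d', prepend. Next row=LF[1]=5
  step 4: row=5, L[5]='c', prepend. Next row=LF[5]=4
  step 5: row=4, L[4]='a', prepend. Next row=LF[4]=2
  step 6: row=2, L[2]='c', prepend. Next row=LF[2]=3
  step 7: row=3, L[3]='d', prepend. Next row=LF[3]=6
  step 8: row=6, L[6]='d', prepend. Next row=LF[6]=7
Reversed output: ddcacda$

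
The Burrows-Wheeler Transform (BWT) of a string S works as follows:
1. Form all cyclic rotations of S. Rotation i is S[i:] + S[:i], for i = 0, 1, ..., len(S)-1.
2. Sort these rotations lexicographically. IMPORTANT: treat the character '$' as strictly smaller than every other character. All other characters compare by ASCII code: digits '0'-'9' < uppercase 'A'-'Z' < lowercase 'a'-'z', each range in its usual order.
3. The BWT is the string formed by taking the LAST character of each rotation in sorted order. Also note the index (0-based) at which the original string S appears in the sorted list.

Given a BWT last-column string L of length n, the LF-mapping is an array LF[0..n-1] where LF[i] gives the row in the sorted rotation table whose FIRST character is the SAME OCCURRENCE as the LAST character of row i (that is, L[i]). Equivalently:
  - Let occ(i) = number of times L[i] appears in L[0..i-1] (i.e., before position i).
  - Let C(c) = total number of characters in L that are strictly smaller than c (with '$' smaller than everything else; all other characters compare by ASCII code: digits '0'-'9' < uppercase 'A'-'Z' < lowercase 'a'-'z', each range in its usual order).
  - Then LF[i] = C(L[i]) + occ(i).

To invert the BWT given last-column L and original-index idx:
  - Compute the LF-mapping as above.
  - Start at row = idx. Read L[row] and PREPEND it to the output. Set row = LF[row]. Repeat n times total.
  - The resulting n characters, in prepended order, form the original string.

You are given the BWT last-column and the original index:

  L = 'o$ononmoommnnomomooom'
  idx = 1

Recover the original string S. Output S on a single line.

Answer: mmooooonmoomonmnomno$

Derivation:
LF mapping: 11 0 12 7 13 8 1 14 15 2 3 9 10 16 4 17 5 18 19 20 6
Walk LF starting at row 1, prepending L[row]:
  step 1: row=1, L[1]='$', prepend. Next row=LF[1]=0
  step 2: row=0, L[0]='o', prepend. Next row=LF[0]=11
  step 3: row=11, L[11]='n', prepend. Next row=LF[11]=9
  step 4: row=9, L[9]='m', prepend. Next row=LF[9]=2
  step 5: row=2, L[2]='o', prepend. Next row=LF[2]=12
  step 6: row=12, L[12]='n', prepend. Next row=LF[12]=10
  step 7: row=10, L[10]='m', prepend. Next row=LF[10]=3
  step 8: row=3, L[3]='n', prepend. Next row=LF[3]=7
  step 9: row=7, L[7]='o', prepend. Next row=LF[7]=14
  step 10: row=14, L[14]='m', prepend. Next row=LF[14]=4
  step 11: row=4, L[4]='o', prepend. Next row=LF[4]=13
  step 12: row=13, L[13]='o', prepend. Next row=LF[13]=16
  step 13: row=16, L[16]='m', prepend. Next row=LF[16]=5
  step 14: row=5, L[5]='n', prepend. Next row=LF[5]=8
  step 15: row=8, L[8]='o', prepend. Next row=LF[8]=15
  step 16: row=15, L[15]='o', prepend. Next row=LF[15]=17
  step 17: row=17, L[17]='o', prepend. Next row=LF[17]=18
  step 18: row=18, L[18]='o', prepend. Next row=LF[18]=19
  step 19: row=19, L[19]='o', prepend. Next row=LF[19]=20
  step 20: row=20, L[20]='m', prepend. Next row=LF[20]=6
  step 21: row=6, L[6]='m', prepend. Next row=LF[6]=1
Reversed output: mmooooonmoomonmnomno$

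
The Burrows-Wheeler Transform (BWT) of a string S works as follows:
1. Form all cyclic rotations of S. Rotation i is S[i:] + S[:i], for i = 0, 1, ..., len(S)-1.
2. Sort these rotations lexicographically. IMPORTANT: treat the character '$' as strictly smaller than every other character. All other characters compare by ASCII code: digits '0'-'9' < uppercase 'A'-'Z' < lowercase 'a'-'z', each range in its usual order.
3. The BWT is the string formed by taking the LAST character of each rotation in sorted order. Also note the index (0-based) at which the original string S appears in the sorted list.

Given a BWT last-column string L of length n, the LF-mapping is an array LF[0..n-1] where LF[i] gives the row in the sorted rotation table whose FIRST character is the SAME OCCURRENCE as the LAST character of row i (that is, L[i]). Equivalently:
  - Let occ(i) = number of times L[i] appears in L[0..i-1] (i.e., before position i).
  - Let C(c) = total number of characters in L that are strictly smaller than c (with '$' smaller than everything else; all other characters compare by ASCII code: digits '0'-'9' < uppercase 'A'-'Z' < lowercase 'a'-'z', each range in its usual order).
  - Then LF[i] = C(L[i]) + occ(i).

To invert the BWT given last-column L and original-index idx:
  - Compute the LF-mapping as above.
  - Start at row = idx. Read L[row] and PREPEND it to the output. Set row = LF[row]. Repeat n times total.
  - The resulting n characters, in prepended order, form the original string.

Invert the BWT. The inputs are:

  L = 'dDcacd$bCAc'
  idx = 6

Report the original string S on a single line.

Answer: cCcdbcaDAd$

Derivation:
LF mapping: 9 3 6 4 7 10 0 5 2 1 8
Walk LF starting at row 6, prepending L[row]:
  step 1: row=6, L[6]='$', prepend. Next row=LF[6]=0
  step 2: row=0, L[0]='d', prepend. Next row=LF[0]=9
  step 3: row=9, L[9]='A', prepend. Next row=LF[9]=1
  step 4: row=1, L[1]='D', prepend. Next row=LF[1]=3
  step 5: row=3, L[3]='a', prepend. Next row=LF[3]=4
  step 6: row=4, L[4]='c', prepend. Next row=LF[4]=7
  step 7: row=7, L[7]='b', prepend. Next row=LF[7]=5
  step 8: row=5, L[5]='d', prepend. Next row=LF[5]=10
  step 9: row=10, L[10]='c', prepend. Next row=LF[10]=8
  step 10: row=8, L[8]='C', prepend. Next row=LF[8]=2
  step 11: row=2, L[2]='c', prepend. Next row=LF[2]=6
Reversed output: cCcdbcaDAd$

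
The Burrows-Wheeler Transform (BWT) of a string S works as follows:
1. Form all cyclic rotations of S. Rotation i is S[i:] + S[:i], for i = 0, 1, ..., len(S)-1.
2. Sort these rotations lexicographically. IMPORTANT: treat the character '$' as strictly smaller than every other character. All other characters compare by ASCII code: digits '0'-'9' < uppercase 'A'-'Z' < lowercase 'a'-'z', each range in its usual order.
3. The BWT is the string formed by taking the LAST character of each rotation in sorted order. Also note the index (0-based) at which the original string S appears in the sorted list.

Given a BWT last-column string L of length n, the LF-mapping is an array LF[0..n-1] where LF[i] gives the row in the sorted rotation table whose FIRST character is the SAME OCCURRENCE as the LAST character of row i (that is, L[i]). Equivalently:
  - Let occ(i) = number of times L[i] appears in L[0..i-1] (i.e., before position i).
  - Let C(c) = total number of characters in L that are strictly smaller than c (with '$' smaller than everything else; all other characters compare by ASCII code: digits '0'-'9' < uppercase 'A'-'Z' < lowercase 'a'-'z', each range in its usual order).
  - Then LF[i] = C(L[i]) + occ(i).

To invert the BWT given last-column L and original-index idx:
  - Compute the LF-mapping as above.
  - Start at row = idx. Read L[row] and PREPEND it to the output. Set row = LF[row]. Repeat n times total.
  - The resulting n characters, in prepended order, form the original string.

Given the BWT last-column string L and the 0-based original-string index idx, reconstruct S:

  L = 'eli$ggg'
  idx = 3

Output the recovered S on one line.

LF mapping: 1 6 5 0 2 3 4
Walk LF starting at row 3, prepending L[row]:
  step 1: row=3, L[3]='$', prepend. Next row=LF[3]=0
  step 2: row=0, L[0]='e', prepend. Next row=LF[0]=1
  step 3: row=1, L[1]='l', prepend. Next row=LF[1]=6
  step 4: row=6, L[6]='g', prepend. Next row=LF[6]=4
  step 5: row=4, L[4]='g', prepend. Next row=LF[4]=2
  step 6: row=2, L[2]='i', prepend. Next row=LF[2]=5
  step 7: row=5, L[5]='g', prepend. Next row=LF[5]=3
Reversed output: giggle$

Answer: giggle$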